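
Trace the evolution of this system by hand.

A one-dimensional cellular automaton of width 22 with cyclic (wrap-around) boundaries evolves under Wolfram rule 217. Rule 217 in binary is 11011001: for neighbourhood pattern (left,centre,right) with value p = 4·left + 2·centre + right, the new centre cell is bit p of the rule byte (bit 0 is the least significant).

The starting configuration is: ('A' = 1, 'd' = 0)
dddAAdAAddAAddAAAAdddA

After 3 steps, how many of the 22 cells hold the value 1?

17

gen 0: dddAAdAAddAAddAAAAdddA
gen 1: AAdAAdAAAdAAAdAAAAAAdd
gen 2: AAdAAdAAAdAAAdAAAAAAAd
gen 3: AAdAAdAAAdAAAdAAAAAAAd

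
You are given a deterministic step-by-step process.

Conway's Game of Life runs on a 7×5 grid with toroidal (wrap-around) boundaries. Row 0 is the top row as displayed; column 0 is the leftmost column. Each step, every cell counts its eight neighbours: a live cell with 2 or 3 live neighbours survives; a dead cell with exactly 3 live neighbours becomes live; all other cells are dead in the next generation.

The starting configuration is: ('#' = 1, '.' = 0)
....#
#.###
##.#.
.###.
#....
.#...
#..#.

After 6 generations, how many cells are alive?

2

t=0: ....#
#.###
##.#.
.###.
#....
.#...
#..#.
t=1: .##..
..#..
.....
...#.
#....
##..#
#...#
t=2: ####.
.##..
.....
.....
##...
.#...
..###
t=3: #....
#..#.
.....
.....
##...
.#.##
....#
t=4: #....
....#
.....
.....
###.#
.####
...##
t=5: #..#.
.....
.....
##...
....#
.....
.#...
t=6: .....
.....
.....
#....
#....
.....
.....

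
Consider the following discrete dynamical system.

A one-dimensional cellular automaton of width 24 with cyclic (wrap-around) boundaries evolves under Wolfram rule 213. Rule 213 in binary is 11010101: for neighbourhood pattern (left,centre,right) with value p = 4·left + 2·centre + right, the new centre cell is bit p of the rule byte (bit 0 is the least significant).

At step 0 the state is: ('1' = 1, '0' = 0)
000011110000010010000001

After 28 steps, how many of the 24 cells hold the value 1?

step 0: 000011110000010010000001
step 1: 111001111111011011111101
step 2: 111100111111001001111100
step 3: 011110011111101100111110
step 4: 001111001111100110011111
step 5: 100111100111110011001111
step 6: 110011110011111001100111
step 7: 111001111001111100110011
step 8: 111100111100111110011001
step 9: 111110011110011111001100
step 10: 011111001111001111100110
step 11: 001111100111100111110011
step 12: 100111110011110011111001
step 13: 110011111001111001111100
step 14: 011001111100111100111110
step 15: 001100111110011110011111
step 16: 100110011111001111001111
step 17: 110011001111100111100111
step 18: 111001100111110011110011
step 19: 111100110011111001111001
step 20: 111110011001111100111100
step 21: 011111001100111110011110
step 22: 001111100110011111001111
step 23: 100111110011001111100111
step 24: 110011111001100111110011
step 25: 111001111100110011111001
step 26: 111100111110011001111100
step 27: 011110011111001100111110
step 28: 001111001111100110011111

16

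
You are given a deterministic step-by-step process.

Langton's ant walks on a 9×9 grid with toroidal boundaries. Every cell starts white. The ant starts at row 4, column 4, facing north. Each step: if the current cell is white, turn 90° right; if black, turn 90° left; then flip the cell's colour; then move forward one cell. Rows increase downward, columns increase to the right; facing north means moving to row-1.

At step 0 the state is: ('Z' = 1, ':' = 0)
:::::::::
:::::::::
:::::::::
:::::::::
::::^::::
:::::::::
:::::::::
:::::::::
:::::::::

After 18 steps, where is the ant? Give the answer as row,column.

gen 0: :::::::::
:::::::::
:::::::::
:::::::::
::::^::::
:::::::::
:::::::::
:::::::::
:::::::::
gen 1: :::::::::
:::::::::
:::::::::
:::::::::
::::Z>:::
:::::::::
:::::::::
:::::::::
:::::::::
gen 2: :::::::::
:::::::::
:::::::::
:::::::::
::::ZZ:::
:::::v:::
:::::::::
:::::::::
:::::::::
gen 3: :::::::::
:::::::::
:::::::::
:::::::::
::::ZZ:::
::::<Z:::
:::::::::
:::::::::
:::::::::
gen 4: :::::::::
:::::::::
:::::::::
:::::::::
::::^Z:::
::::ZZ:::
:::::::::
:::::::::
:::::::::
gen 5: :::::::::
:::::::::
:::::::::
:::::::::
:::<:Z:::
::::ZZ:::
:::::::::
:::::::::
:::::::::
gen 6: :::::::::
:::::::::
:::::::::
:::^:::::
:::Z:Z:::
::::ZZ:::
:::::::::
:::::::::
:::::::::
gen 7: :::::::::
:::::::::
:::::::::
:::Z>::::
:::Z:Z:::
::::ZZ:::
:::::::::
:::::::::
:::::::::
gen 8: :::::::::
:::::::::
:::::::::
:::ZZ::::
:::ZvZ:::
::::ZZ:::
:::::::::
:::::::::
:::::::::
gen 9: :::::::::
:::::::::
:::::::::
:::ZZ::::
:::<ZZ:::
::::ZZ:::
:::::::::
:::::::::
:::::::::
gen 10: :::::::::
:::::::::
:::::::::
:::ZZ::::
::::ZZ:::
:::vZZ:::
:::::::::
:::::::::
:::::::::
gen 11: :::::::::
:::::::::
:::::::::
:::ZZ::::
::::ZZ:::
::<ZZZ:::
:::::::::
:::::::::
:::::::::
gen 12: :::::::::
:::::::::
:::::::::
:::ZZ::::
::^:ZZ:::
::ZZZZ:::
:::::::::
:::::::::
:::::::::
gen 13: :::::::::
:::::::::
:::::::::
:::ZZ::::
::Z>ZZ:::
::ZZZZ:::
:::::::::
:::::::::
:::::::::
gen 14: :::::::::
:::::::::
:::::::::
:::ZZ::::
::ZZZZ:::
::ZvZZ:::
:::::::::
:::::::::
:::::::::
gen 15: :::::::::
:::::::::
:::::::::
:::ZZ::::
::ZZZZ:::
::Z:>Z:::
:::::::::
:::::::::
:::::::::
gen 16: :::::::::
:::::::::
:::::::::
:::ZZ::::
::ZZ^Z:::
::Z::Z:::
:::::::::
:::::::::
:::::::::
gen 17: :::::::::
:::::::::
:::::::::
:::ZZ::::
::Z<:Z:::
::Z::Z:::
:::::::::
:::::::::
:::::::::
gen 18: :::::::::
:::::::::
:::::::::
:::ZZ::::
::Z::Z:::
::Zv:Z:::
:::::::::
:::::::::
:::::::::

5,3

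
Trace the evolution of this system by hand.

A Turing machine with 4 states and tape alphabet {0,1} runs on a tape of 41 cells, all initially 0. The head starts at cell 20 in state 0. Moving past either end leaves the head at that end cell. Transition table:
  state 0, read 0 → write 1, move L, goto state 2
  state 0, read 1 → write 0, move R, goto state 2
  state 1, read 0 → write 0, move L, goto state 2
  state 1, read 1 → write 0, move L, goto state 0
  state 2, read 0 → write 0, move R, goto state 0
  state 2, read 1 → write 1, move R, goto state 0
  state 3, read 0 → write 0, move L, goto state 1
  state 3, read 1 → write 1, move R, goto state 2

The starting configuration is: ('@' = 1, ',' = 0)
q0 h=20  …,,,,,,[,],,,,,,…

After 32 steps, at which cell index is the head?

[0] q0 h=20  …,,,,,,[,],,,,,,…
[1] q2 h=19  …,,,,,,[,]@,,,,,…
[2] q0 h=20  …,,,,,,[@],,,,,,…
[3] q2 h=21  …,,,,,,[,],,,,,,…
[4] q0 h=22  …,,,,,,[,],,,,,,…
[5] q2 h=21  …,,,,,,[,]@,,,,,…
[6] q0 h=22  …,,,,,,[@],,,,,,…
[7] q2 h=23  …,,,,,,[,],,,,,,…
[8] q0 h=24  …,,,,,,[,],,,,,,…
[9] q2 h=23  …,,,,,,[,]@,,,,,…
[10] q0 h=24  …,,,,,,[@],,,,,,…
[11] q2 h=25  …,,,,,,[,],,,,,,…
[12] q0 h=26  …,,,,,,[,],,,,,,…
[13] q2 h=25  …,,,,,,[,]@,,,,,…
[14] q0 h=26  …,,,,,,[@],,,,,,…
[15] q2 h=27  …,,,,,,[,],,,,,,…
[16] q0 h=28  …,,,,,,[,],,,,,,…
[17] q2 h=27  …,,,,,,[,]@,,,,,…
[18] q0 h=28  …,,,,,,[@],,,,,,…
[19] q2 h=29  …,,,,,,[,],,,,,,…
[20] q0 h=30  …,,,,,,[,],,,,,,…
[21] q2 h=29  …,,,,,,[,]@,,,,,…
[22] q0 h=30  …,,,,,,[@],,,,,,…
[23] q2 h=31  …,,,,,,[,],,,,,,…
[24] q0 h=32  …,,,,,,[,],,,,,,…
[25] q2 h=31  …,,,,,,[,]@,,,,,…
[26] q0 h=32  …,,,,,,[@],,,,,,…
[27] q2 h=33  …,,,,,,[,],,,,,,…
[28] q0 h=34  …,,,,,,[,],,,,,,|
[29] q2 h=33  …,,,,,,[,]@,,,,,…
[30] q0 h=34  …,,,,,,[@],,,,,,|
[31] q2 h=35  …,,,,,,[,],,,,,|
[32] q0 h=36  …,,,,,,[,],,,,|

36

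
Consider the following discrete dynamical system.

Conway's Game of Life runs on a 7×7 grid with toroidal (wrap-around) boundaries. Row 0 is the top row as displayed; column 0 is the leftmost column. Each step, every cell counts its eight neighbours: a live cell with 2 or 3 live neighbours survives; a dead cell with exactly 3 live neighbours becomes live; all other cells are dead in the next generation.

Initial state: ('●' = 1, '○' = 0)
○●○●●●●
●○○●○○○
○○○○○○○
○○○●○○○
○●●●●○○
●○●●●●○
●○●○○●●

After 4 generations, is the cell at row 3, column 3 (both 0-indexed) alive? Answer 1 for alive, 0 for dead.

step 0: ○●○●●●●
●○○●○○○
○○○○○○○
○○○●○○○
○●●●●○○
●○●●●●○
●○●○○●●
step 1: ○●○●○○○
●○●●○●●
○○○○○○○
○○○●●○○
○●○○○●○
●○○○○○○
○○○○○○○
step 2: ●●○●●○●
●●●●●○●
○○●○○●●
○○○○●○○
○○○○●○○
○○○○○○○
○○○○○○○
step 3: ○○○○●○●
○○○○○○○
○○●○○○●
○○○●●○○
○○○○○○○
○○○○○○○
●○○○○○○
step 4: ○○○○○○○
○○○○○●○
○○○●○○○
○○○●○○○
○○○○○○○
○○○○○○○
○○○○○○○

1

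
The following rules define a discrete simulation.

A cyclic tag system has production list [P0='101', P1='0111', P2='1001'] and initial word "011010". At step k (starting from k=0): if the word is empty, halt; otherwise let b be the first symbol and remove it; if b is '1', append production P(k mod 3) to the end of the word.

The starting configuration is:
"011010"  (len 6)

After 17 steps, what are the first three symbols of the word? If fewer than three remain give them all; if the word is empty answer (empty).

t=0: "011010"  (len 6)
t=1: "11010"  (len 5)
t=2: "10100111"  (len 8)
t=3: "01001111001"  (len 11)
t=4: "1001111001"  (len 10)
t=5: "0011110010111"  (len 13)
t=6: "011110010111"  (len 12)
t=7: "11110010111"  (len 11)
t=8: "11100101110111"  (len 14)
t=9: "11001011101111001"  (len 17)
t=10: "1001011101111001101"  (len 19)
t=11: "0010111011110011010111"  (len 22)
t=12: "010111011110011010111"  (len 21)
t=13: "10111011110011010111"  (len 20)
t=14: "01110111100110101110111"  (len 23)
t=15: "1110111100110101110111"  (len 22)
t=16: "110111100110101110111101"  (len 24)
t=17: "101111001101011101111010111"  (len 27)

101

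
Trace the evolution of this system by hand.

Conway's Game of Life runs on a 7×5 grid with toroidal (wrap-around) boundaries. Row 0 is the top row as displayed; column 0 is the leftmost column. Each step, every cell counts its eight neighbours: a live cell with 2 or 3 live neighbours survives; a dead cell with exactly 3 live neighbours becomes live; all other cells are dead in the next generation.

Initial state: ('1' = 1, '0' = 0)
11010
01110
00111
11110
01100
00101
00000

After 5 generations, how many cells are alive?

step 0: 11010
01110
00111
11110
01100
00101
00000
step 1: 11011
00000
00000
10000
00001
01110
11111
step 2: 00000
10001
00000
00000
11111
00000
00000
step 3: 00000
00000
00000
11111
11111
11111
00000
step 4: 00000
00000
11111
00000
00000
00000
11111
step 5: 11111
11111
11111
11111
00000
11111
11111

30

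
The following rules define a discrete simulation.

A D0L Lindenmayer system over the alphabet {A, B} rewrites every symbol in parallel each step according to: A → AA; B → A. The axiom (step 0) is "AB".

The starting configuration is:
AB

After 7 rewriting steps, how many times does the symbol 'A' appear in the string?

192

[0] AB
[1] AAA
[2] AAAAAA
[3] AAAAAAAAAAAA
[4] AAAAAAAAAAAAAAAAAAAAAAAA
[5] AAAAAAAAAAAAAAAAAAAAAAAAAAAAAAAAAAAAAAAAAAAAAAAA
[6] AAAAAAAAAAAAAAAAAAAAAAAAAAAAAAAAAAAAAAAAAAAAAAAAAAAAAAAAAAAAAAAAAAAAAAAAAAAAAAAAAAAAAAAAAAAAAAAA
[7] AAAAAAAAAAAAAAAAAAAAAAAAAAAAAAAAAAAAAAAAAAAAAAAAAAAAAAAAAA…AAAAAAAAAAAAAAAAAAAAAAAAAAAAAAAAAAAAAAAAAAAAAAAAAAAAAAAAAA  (len 192)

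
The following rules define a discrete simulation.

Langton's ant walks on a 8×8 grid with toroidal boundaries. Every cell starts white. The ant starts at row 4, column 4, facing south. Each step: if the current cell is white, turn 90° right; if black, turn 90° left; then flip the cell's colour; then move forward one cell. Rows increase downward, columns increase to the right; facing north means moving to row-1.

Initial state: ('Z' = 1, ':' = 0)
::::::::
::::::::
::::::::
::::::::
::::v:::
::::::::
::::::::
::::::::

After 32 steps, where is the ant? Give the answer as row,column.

step 0: ::::::::
::::::::
::::::::
::::::::
::::v:::
::::::::
::::::::
::::::::
step 1: ::::::::
::::::::
::::::::
::::::::
:::<Z:::
::::::::
::::::::
::::::::
step 2: ::::::::
::::::::
::::::::
:::^::::
:::ZZ:::
::::::::
::::::::
::::::::
step 3: ::::::::
::::::::
::::::::
:::Z>:::
:::ZZ:::
::::::::
::::::::
::::::::
step 4: ::::::::
::::::::
::::::::
:::ZZ:::
:::Zv:::
::::::::
::::::::
::::::::
step 5: ::::::::
::::::::
::::::::
:::ZZ:::
:::Z:>::
::::::::
::::::::
::::::::
step 6: ::::::::
::::::::
::::::::
:::ZZ:::
:::Z:Z::
:::::v::
::::::::
::::::::
step 7: ::::::::
::::::::
::::::::
:::ZZ:::
:::Z:Z::
::::<Z::
::::::::
::::::::
step 8: ::::::::
::::::::
::::::::
:::ZZ:::
:::Z^Z::
::::ZZ::
::::::::
::::::::
step 9: ::::::::
::::::::
::::::::
:::ZZ:::
:::ZZ>::
::::ZZ::
::::::::
::::::::
step 10: ::::::::
::::::::
::::::::
:::ZZ^::
:::ZZ:::
::::ZZ::
::::::::
::::::::
step 11: ::::::::
::::::::
::::::::
:::ZZZ>:
:::ZZ:::
::::ZZ::
::::::::
::::::::
step 12: ::::::::
::::::::
::::::::
:::ZZZZ:
:::ZZ:v:
::::ZZ::
::::::::
::::::::
step 13: ::::::::
::::::::
::::::::
:::ZZZZ:
:::ZZ<Z:
::::ZZ::
::::::::
::::::::
step 14: ::::::::
::::::::
::::::::
:::ZZ^Z:
:::ZZZZ:
::::ZZ::
::::::::
::::::::
step 15: ::::::::
::::::::
::::::::
:::Z<:Z:
:::ZZZZ:
::::ZZ::
::::::::
::::::::
step 16: ::::::::
::::::::
::::::::
:::Z::Z:
:::ZvZZ:
::::ZZ::
::::::::
::::::::
step 17: ::::::::
::::::::
::::::::
:::Z::Z:
:::Z:>Z:
::::ZZ::
::::::::
::::::::
step 18: ::::::::
::::::::
::::::::
:::Z:^Z:
:::Z::Z:
::::ZZ::
::::::::
::::::::
step 19: ::::::::
::::::::
::::::::
:::Z:Z>:
:::Z::Z:
::::ZZ::
::::::::
::::::::
step 20: ::::::::
::::::::
::::::^:
:::Z:Z::
:::Z::Z:
::::ZZ::
::::::::
::::::::
step 21: ::::::::
::::::::
::::::Z>
:::Z:Z::
:::Z::Z:
::::ZZ::
::::::::
::::::::
step 22: ::::::::
::::::::
::::::ZZ
:::Z:Z:v
:::Z::Z:
::::ZZ::
::::::::
::::::::
step 23: ::::::::
::::::::
::::::ZZ
:::Z:Z<Z
:::Z::Z:
::::ZZ::
::::::::
::::::::
step 24: ::::::::
::::::::
::::::^Z
:::Z:ZZZ
:::Z::Z:
::::ZZ::
::::::::
::::::::
step 25: ::::::::
::::::::
:::::<:Z
:::Z:ZZZ
:::Z::Z:
::::ZZ::
::::::::
::::::::
step 26: ::::::::
:::::^::
:::::Z:Z
:::Z:ZZZ
:::Z::Z:
::::ZZ::
::::::::
::::::::
step 27: ::::::::
:::::Z>:
:::::Z:Z
:::Z:ZZZ
:::Z::Z:
::::ZZ::
::::::::
::::::::
step 28: ::::::::
:::::ZZ:
:::::ZvZ
:::Z:ZZZ
:::Z::Z:
::::ZZ::
::::::::
::::::::
step 29: ::::::::
:::::ZZ:
:::::<ZZ
:::Z:ZZZ
:::Z::Z:
::::ZZ::
::::::::
::::::::
step 30: ::::::::
:::::ZZ:
::::::ZZ
:::Z:vZZ
:::Z::Z:
::::ZZ::
::::::::
::::::::
step 31: ::::::::
:::::ZZ:
::::::ZZ
:::Z::>Z
:::Z::Z:
::::ZZ::
::::::::
::::::::
step 32: ::::::::
:::::ZZ:
::::::^Z
:::Z:::Z
:::Z::Z:
::::ZZ::
::::::::
::::::::

2,6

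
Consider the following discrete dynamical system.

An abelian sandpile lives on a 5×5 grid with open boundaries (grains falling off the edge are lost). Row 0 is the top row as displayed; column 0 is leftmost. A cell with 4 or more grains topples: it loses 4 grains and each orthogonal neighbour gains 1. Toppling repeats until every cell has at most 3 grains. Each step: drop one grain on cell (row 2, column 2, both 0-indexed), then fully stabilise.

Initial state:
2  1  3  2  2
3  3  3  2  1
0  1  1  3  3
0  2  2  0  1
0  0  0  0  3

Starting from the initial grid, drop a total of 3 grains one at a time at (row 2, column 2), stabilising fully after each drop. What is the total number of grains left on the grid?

k=0  2  1  3  2  2
3  3  3  2  1
0  1  1  3  3
0  2  2  0  1
0  0  0  0  3
k=1  2  1  3  2  2
3  3  3  2  1
0  1  2  3  3
0  2  2  0  1
0  0  0  0  3
k=2  2  1  3  2  2
3  3  3  2  1
0  1  3  3  3
0  2  2  0  1
0  0  0  0  3
k=3  3  3  1  0  3
0  1  3  1  3
1  3  2  2  0
0  2  3  1  2
0  0  0  0  3

37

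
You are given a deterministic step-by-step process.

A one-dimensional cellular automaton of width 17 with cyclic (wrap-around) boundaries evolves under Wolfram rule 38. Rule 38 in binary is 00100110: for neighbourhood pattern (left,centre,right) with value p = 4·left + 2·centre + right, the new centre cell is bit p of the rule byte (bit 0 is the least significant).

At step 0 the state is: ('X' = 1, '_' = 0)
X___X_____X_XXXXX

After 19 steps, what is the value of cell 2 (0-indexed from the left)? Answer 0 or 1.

step 0: X___X_____X_XXXXX
step 1: ___XX____XXX_____
step 2: __X_____X________
step 3: _XX____XX________
step 4: X_____X__________
step 5: X____XX_________X
step 6: ____X__________X_
step 7: ___XX_________XX_
step 8: __X__________X___
step 9: _XX_________XX___
step 10: X__________X_____
step 11: X_________XX____X
step 12: _________X_____X_
step 13: ________XX____XX_
step 14: _______X_____X___
step 15: ______XX____XX___
step 16: _____X_____X_____
step 17: ____XX____XX_____
step 18: ___X_____X_______
step 19: __XX____XX_______

1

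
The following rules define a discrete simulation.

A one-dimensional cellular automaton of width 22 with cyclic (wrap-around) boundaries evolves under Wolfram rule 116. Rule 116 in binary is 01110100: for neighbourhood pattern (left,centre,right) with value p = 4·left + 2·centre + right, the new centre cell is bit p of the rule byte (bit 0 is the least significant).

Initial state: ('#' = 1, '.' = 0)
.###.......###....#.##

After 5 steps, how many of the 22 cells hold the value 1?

[0] .###.......###....#.##
[1] #..##........##...##.#
[2] ##..##........##...##.
[3] .##..##........##...##
[4] #.##..##........##...#
[5] ##.##..##........##...

8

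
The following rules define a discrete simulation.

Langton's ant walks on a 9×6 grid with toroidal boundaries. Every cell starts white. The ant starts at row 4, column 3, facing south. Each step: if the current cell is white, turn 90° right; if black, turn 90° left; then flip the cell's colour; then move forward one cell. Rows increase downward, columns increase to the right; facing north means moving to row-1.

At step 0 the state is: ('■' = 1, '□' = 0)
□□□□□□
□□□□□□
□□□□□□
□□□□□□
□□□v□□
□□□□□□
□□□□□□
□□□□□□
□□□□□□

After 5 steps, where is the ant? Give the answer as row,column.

k=0  □□□□□□
□□□□□□
□□□□□□
□□□□□□
□□□v□□
□□□□□□
□□□□□□
□□□□□□
□□□□□□
k=1  □□□□□□
□□□□□□
□□□□□□
□□□□□□
□□<■□□
□□□□□□
□□□□□□
□□□□□□
□□□□□□
k=2  □□□□□□
□□□□□□
□□□□□□
□□^□□□
□□■■□□
□□□□□□
□□□□□□
□□□□□□
□□□□□□
k=3  □□□□□□
□□□□□□
□□□□□□
□□■>□□
□□■■□□
□□□□□□
□□□□□□
□□□□□□
□□□□□□
k=4  □□□□□□
□□□□□□
□□□□□□
□□■■□□
□□■v□□
□□□□□□
□□□□□□
□□□□□□
□□□□□□
k=5  □□□□□□
□□□□□□
□□□□□□
□□■■□□
□□■□>□
□□□□□□
□□□□□□
□□□□□□
□□□□□□

4,4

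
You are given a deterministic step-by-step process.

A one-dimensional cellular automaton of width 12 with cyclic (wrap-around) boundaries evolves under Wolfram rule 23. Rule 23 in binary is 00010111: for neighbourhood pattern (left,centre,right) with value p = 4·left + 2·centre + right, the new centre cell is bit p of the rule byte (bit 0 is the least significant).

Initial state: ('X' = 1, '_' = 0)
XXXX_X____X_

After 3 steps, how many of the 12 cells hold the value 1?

6

[0] XXXX_X____X_
[1] _____XXXXXX_
[2] XXXXX______X
[3] _____XXXXXX_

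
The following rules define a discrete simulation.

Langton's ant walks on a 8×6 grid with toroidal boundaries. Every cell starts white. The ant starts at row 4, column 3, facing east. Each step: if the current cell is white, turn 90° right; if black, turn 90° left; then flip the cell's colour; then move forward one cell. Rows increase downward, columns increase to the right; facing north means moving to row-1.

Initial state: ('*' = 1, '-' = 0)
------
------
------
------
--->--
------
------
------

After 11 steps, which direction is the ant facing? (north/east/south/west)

[0] ------
------
------
------
--->--
------
------
------
[1] ------
------
------
------
---*--
---v--
------
------
[2] ------
------
------
------
---*--
--<*--
------
------
[3] ------
------
------
------
--^*--
--**--
------
------
[4] ------
------
------
------
--*>--
--**--
------
------
[5] ------
------
------
---^--
--*---
--**--
------
------
[6] ------
------
------
---*>-
--*---
--**--
------
------
[7] ------
------
------
---**-
--*-v-
--**--
------
------
[8] ------
------
------
---**-
--*<*-
--**--
------
------
[9] ------
------
------
---^*-
--***-
--**--
------
------
[10] ------
------
------
--<-*-
--***-
--**--
------
------
[11] ------
------
--^---
--*-*-
--***-
--**--
------
------

north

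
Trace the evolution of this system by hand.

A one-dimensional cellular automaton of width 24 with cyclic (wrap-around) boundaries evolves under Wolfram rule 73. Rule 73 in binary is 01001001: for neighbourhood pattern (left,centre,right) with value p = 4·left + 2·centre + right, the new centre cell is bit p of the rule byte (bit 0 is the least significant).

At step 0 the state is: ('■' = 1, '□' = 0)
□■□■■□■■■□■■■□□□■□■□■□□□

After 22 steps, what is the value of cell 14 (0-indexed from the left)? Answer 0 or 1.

0) □■□■■□■■■□■■■□□□■□■□■□□□
1) □□□■■□■□■□■□■□■□□□□□□□■■
2) □■□■■□□□□□□□□□□□■■■■■□■■
3) □□□■■□■■■■■■■■■□■□□□■□■■
4) □■□■■□■□□□□□□□■□□□■□□□■■
5) □□□■■□□□■■■■■□□□■□□□■□■■
6) □■□■■□■□■□□□■□■□□□■□□□■■
7) □□□■■□□□□□■□□□□□■□□□■□■■
8) □■□■■□■■■□□□■■■□□□■□□□■■
9) □□□■■□■□■□■□■□■□■□□□■□■■
10) □■□■■□□□□□□□□□□□□□■□□□■■
11) □□□■■□■■■■■■■■■■■□□□■□■■
12) □■□■■□■□□□□□□□□□■□■□□□■■
13) □□□■■□□□■■■■■■■□□□□□■□■■
14) □■□■■□■□■□□□□□■□■■■□□□■■
15) □□□■■□□□□□■■■□□□■□■□■□■■
16) □■□■■□■■■□■□■□■□□□□□□□■■
17) □□□■■□■□■□□□□□□□■■■■■□■■
18) □■□■■□□□□□■■■■■□■□□□■□■■
19) □□□■■□■■■□■□□□■□□□■□□□■■
20) □■□■■□■□■□□□■□□□■□□□■□■■
21) □□□■■□□□□□■□□□■□□□■□□□■■
22) □■□■■□■■■□□□■□□□■□□□■□■■

0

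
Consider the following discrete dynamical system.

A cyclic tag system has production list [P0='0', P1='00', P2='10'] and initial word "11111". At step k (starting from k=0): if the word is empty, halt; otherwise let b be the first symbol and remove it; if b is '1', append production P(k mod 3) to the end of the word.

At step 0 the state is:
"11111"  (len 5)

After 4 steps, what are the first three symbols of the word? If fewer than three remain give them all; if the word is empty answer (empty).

0) "11111"  (len 5)
1) "11110"  (len 5)
2) "111000"  (len 6)
3) "1100010"  (len 7)
4) "1000100"  (len 7)

100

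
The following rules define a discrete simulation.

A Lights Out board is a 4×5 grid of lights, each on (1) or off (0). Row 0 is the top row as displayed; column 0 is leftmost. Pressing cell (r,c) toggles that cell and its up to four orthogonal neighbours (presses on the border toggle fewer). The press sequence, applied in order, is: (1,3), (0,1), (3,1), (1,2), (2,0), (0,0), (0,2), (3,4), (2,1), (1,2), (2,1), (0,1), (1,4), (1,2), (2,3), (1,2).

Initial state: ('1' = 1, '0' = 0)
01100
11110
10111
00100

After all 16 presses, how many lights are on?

9

[0] 01100
11110
10111
00100
[1] 01110
11001
10101
00100
[2] 10010
10001
10101
00100
[3] 10010
10001
11101
11000
[4] 10110
11111
11001
11000
[5] 10110
01111
00001
01000
[6] 01110
11111
00001
01000
[7] 00000
11011
00001
01000
[8] 00000
11011
00000
01011
[9] 00000
10011
11100
00011
[10] 00100
11101
11000
00011
[11] 00100
10101
00100
01011
[12] 11000
11101
00100
01011
[13] 11001
11110
00101
01011
[14] 11101
10000
00001
01011
[15] 11101
10010
00110
01001
[16] 11001
11100
00010
01001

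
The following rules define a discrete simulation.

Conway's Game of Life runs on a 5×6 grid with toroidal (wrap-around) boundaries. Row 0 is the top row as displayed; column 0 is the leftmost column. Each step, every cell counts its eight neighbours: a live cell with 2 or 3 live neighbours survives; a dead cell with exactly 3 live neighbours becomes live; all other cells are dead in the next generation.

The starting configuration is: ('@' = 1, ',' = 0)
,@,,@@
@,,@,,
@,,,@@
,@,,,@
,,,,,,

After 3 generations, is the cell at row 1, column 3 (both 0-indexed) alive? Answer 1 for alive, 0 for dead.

0) ,@,,@@
@,,@,,
@,,,@@
,@,,,@
,,,,,,
1) @,,,@@
,@,@,,
,@,,@,
,,,,@@
,,,,@@
2) @,,@,,
,@@@,,
@,@@@@
@,,@,,
,,,@,,
3) ,@,@@,
,,,,,,
@,,,,@
@@,,,,
,,@@@,

0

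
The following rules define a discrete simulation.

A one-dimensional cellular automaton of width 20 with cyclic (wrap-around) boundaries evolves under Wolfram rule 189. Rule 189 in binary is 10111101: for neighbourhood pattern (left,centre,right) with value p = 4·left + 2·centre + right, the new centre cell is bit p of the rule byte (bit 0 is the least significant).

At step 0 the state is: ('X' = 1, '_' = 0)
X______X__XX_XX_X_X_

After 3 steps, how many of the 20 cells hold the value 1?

[0] X______X__XX_XX_X_X_
[1] XXXXXX_XX_X_XX_XXXXX
[2] XXXXX_XX_XXXX_XXXXXX
[3] XXXX_XX_XXXX_XXXXXXX

17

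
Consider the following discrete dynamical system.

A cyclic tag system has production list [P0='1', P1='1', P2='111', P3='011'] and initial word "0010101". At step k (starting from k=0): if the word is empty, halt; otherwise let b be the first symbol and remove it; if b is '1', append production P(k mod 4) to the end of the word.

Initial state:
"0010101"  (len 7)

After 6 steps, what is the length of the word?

5

[0] "0010101"  (len 7)
[1] "010101"  (len 6)
[2] "10101"  (len 5)
[3] "0101111"  (len 7)
[4] "101111"  (len 6)
[5] "011111"  (len 6)
[6] "11111"  (len 5)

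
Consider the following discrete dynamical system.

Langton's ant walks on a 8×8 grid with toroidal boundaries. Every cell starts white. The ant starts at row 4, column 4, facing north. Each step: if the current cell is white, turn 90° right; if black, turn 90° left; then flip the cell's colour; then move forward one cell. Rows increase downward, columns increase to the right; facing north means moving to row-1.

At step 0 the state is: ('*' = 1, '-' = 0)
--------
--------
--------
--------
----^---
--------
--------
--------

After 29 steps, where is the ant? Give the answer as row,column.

6,3

t=0: --------
--------
--------
--------
----^---
--------
--------
--------
t=1: --------
--------
--------
--------
----*>--
--------
--------
--------
t=2: --------
--------
--------
--------
----**--
-----v--
--------
--------
t=3: --------
--------
--------
--------
----**--
----<*--
--------
--------
t=4: --------
--------
--------
--------
----^*--
----**--
--------
--------
t=5: --------
--------
--------
--------
---<-*--
----**--
--------
--------
t=6: --------
--------
--------
---^----
---*-*--
----**--
--------
--------
t=7: --------
--------
--------
---*>---
---*-*--
----**--
--------
--------
t=8: --------
--------
--------
---**---
---*v*--
----**--
--------
--------
t=9: --------
--------
--------
---**---
---<**--
----**--
--------
--------
t=10: --------
--------
--------
---**---
----**--
---v**--
--------
--------
t=11: --------
--------
--------
---**---
----**--
--<***--
--------
--------
t=12: --------
--------
--------
---**---
--^-**--
--****--
--------
--------
t=13: --------
--------
--------
---**---
--*>**--
--****--
--------
--------
t=14: --------
--------
--------
---**---
--****--
--*v**--
--------
--------
t=15: --------
--------
--------
---**---
--****--
--*->*--
--------
--------
t=16: --------
--------
--------
---**---
--**^*--
--*--*--
--------
--------
t=17: --------
--------
--------
---**---
--*<-*--
--*--*--
--------
--------
t=18: --------
--------
--------
---**---
--*--*--
--*v-*--
--------
--------
t=19: --------
--------
--------
---**---
--*--*--
--<*-*--
--------
--------
t=20: --------
--------
--------
---**---
--*--*--
---*-*--
--v-----
--------
t=21: --------
--------
--------
---**---
--*--*--
---*-*--
-<*-----
--------
t=22: --------
--------
--------
---**---
--*--*--
-^-*-*--
-**-----
--------
t=23: --------
--------
--------
---**---
--*--*--
-*>*-*--
-**-----
--------
t=24: --------
--------
--------
---**---
--*--*--
-***-*--
-*v-----
--------
t=25: --------
--------
--------
---**---
--*--*--
-***-*--
-*->----
--------
t=26: --------
--------
--------
---**---
--*--*--
-***-*--
-*-*----
---v----
t=27: --------
--------
--------
---**---
--*--*--
-***-*--
-*-*----
--<*----
t=28: --------
--------
--------
---**---
--*--*--
-***-*--
-*^*----
--**----
t=29: --------
--------
--------
---**---
--*--*--
-***-*--
-**>----
--**----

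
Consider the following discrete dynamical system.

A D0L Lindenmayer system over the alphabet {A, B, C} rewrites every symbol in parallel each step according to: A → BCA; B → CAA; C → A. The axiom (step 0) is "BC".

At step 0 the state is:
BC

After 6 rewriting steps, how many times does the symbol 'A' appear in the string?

168

0) BC
1) CAAA
2) ABCABCABCA
3) BCACAAABCACAAABCACAAABCA
4) CAAABCAABCABCABCACAAABCAABCABCABCACAAABCAABCABCABCACAAABCA
5) ABCABCABCACAAABCABCACAAABCACAAABCACAAABCAABCABCABCACAAABCA…ABCABCABCACAAABCABCACAAABCACAAABCACAAABCAABCABCABCACAAABCA  (len 140)
6) BCACAAABCACAAABCACAAABCAABCABCABCACAAABCACAAABCAABCABCABCA…ABCABCABCACAAABCABCACAAABCACAAABCACAAABCAABCABCABCACAAABCA  (len 338)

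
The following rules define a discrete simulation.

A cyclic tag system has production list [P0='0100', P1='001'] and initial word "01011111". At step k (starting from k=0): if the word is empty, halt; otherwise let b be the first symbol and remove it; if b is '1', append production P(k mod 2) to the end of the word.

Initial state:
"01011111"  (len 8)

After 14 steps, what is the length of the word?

k=0  "01011111"  (len 8)
k=1  "1011111"  (len 7)
k=2  "011111001"  (len 9)
k=3  "11111001"  (len 8)
k=4  "1111001001"  (len 10)
k=5  "1110010010100"  (len 13)
k=6  "110010010100001"  (len 15)
k=7  "100100101000010100"  (len 18)
k=8  "00100101000010100001"  (len 20)
k=9  "0100101000010100001"  (len 19)
k=10  "100101000010100001"  (len 18)
k=11  "001010000101000010100"  (len 21)
k=12  "01010000101000010100"  (len 20)
k=13  "1010000101000010100"  (len 19)
k=14  "010000101000010100001"  (len 21)

21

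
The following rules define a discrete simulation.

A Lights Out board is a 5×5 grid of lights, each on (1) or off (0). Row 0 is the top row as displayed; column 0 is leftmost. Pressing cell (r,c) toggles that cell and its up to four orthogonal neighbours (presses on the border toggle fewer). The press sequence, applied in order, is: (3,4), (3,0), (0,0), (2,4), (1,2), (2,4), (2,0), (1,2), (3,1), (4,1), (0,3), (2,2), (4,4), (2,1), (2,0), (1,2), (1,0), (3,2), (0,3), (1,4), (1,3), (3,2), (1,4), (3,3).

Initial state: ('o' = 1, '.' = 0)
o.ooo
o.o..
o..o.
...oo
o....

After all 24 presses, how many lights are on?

13

gen 0: o.ooo
o.o..
o..o.
...oo
o....
gen 1: o.ooo
o.o..
o..oo
.....
o...o
gen 2: o.ooo
o.o..
...oo
oo...
....o
gen 3: .oooo
..o..
...oo
oo...
....o
gen 4: .oooo
..o.o
.....
oo..o
....o
gen 5: .o.oo
.o.oo
..o..
oo..o
....o
gen 6: .o.oo
.o.o.
..ooo
oo...
....o
gen 7: .o.oo
oo.o.
ooooo
.o...
....o
gen 8: .oooo
o.o..
oo.oo
.o...
....o
gen 9: .oooo
o.o..
o..oo
o.o..
.o..o
gen 10: .oooo
o.o..
o..oo
ooo..
o.o.o
gen 11: .o...
o.oo.
o..oo
ooo..
o.o.o
gen 12: .o...
o..o.
ooo.o
oo...
o.o.o
gen 13: .o...
o..o.
ooo.o
oo..o
o.oo.
gen 14: .o...
oo.o.
....o
o...o
o.oo.
gen 15: .o...
.o.o.
oo..o
....o
o.oo.
gen 16: .oo..
..o..
ooo.o
....o
o.oo.
gen 17: ooo..
ooo..
.oo.o
....o
o.oo.
gen 18: ooo..
ooo..
.o..o
.oooo
o..o.
gen 19: oo.oo
oooo.
.o..o
.oooo
o..o.
gen 20: oo.o.
ooo.o
.o...
.oooo
o..o.
gen 21: oo...
oo.o.
.o.o.
.oooo
o..o.
gen 22: oo...
oo.o.
.ooo.
....o
o.oo.
gen 23: oo..o
oo..o
.oooo
....o
o.oo.
gen 24: oo..o
oo..o
.oo.o
..oo.
o.o..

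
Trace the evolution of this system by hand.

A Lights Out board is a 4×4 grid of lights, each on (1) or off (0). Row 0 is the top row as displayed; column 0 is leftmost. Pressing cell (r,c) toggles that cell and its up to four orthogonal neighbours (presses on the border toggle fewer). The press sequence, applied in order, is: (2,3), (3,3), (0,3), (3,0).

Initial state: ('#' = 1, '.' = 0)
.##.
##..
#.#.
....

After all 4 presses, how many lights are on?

gen 0: .##.
##..
#.#.
....
gen 1: .##.
##.#
#..#
...#
gen 2: .##.
##.#
#...
..#.
gen 3: .#.#
##..
#...
..#.
gen 4: .#.#
##..
....
###.

7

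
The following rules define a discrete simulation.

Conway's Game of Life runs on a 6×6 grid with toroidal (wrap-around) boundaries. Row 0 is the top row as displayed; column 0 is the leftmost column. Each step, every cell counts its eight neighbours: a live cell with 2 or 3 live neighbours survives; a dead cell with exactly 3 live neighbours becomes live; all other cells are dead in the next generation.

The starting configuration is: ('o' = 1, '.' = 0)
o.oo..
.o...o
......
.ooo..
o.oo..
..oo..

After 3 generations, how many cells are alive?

17

gen 0: o.oo..
.o...o
......
.ooo..
o.oo..
..oo..
gen 1: o..oo.
ooo...
oo....
.o.o..
....o.
....o.
gen 2: o.ooo.
..oo..
......
ooo...
...oo.
....o.
gen 3: .oo.oo
.oo.o.
...o..
.ooo..
.ooooo
..o...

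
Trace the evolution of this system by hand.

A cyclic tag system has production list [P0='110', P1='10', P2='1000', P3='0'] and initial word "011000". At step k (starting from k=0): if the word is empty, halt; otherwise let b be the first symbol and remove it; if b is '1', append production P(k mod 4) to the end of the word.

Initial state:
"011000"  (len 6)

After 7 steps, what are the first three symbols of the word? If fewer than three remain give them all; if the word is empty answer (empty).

k=0  "011000"  (len 6)
k=1  "11000"  (len 5)
k=2  "100010"  (len 6)
k=3  "000101000"  (len 9)
k=4  "00101000"  (len 8)
k=5  "0101000"  (len 7)
k=6  "101000"  (len 6)
k=7  "010001000"  (len 9)

010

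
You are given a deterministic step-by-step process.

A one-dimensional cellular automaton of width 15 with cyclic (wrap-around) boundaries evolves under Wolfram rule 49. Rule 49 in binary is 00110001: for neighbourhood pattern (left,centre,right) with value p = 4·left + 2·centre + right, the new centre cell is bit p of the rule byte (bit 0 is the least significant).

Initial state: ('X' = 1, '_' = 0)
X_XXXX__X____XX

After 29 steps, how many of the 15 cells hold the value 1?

t=0: X_XXXX__X____XX
t=1: _X____X__XXX___
t=2: __XXX__X____XXX
t=3: X____X__XXX____
t=4: _XXX__X____XXX_
t=5: ____X__XXX____X
t=6: XXX__X____XXX__
t=7: ___X__XXX____X_
t=8: XX__X____XXX__X
t=9: __X__XXX____X__
t=10: X__X____XXX__XX
t=11: _X__XXX____X___
t=12: __X____XXX__XXX
t=13: X__XXX____X____
t=14: _X____XXX__XXX_
t=15: __XXX____X____X
t=16: X____XXX__XXX__
t=17: _XXX____X____X_
t=18: ____XXX__XXX__X
t=19: XXX____X____X__
t=20: ___XXX__XXX__X_
t=21: XX____X____X__X
t=22: __XXX__XXX__X__
t=23: X____X____X__XX
t=24: _XXX__XXX__X___
t=25: ____X____X__XXX
t=26: XXX__XXX__X____
t=27: ___X____X__XXX_
t=28: XX__XXX__X____X
t=29: __X____X__XXX__

5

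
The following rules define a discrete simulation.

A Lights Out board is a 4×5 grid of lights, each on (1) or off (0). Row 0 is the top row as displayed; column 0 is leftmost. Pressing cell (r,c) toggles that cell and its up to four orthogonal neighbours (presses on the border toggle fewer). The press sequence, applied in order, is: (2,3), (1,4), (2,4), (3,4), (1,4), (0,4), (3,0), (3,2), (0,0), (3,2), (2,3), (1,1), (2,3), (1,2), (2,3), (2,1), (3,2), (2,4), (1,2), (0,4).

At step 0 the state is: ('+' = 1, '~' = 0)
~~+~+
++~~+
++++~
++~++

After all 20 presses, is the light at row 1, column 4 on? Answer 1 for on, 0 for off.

1

k=0  ~~+~+
++~~+
++++~
++~++
k=1  ~~+~+
++~++
++~~+
++~~+
k=2  ~~+~~
++~~~
++~~~
++~~+
k=3  ~~+~~
++~~+
++~++
++~~~
k=4  ~~+~~
++~~+
++~+~
++~++
k=5  ~~+~+
++~+~
++~++
++~++
k=6  ~~++~
++~++
++~++
++~++
k=7  ~~++~
++~++
~+~++
~~~++
k=8  ~~++~
++~++
~++++
~++~+
k=9  ++++~
~+~++
~++++
~++~+
k=10  ++++~
~+~++
~+~++
~~~++
k=11  ++++~
~+~~+
~++~~
~~~~+
k=12  +~++~
+~+~+
~~+~~
~~~~+
k=13  +~++~
+~+++
~~~++
~~~++
k=14  +~~+~
++~~+
~~+++
~~~++
k=15  +~~+~
++~++
~~~~~
~~~~+
k=16  +~~+~
+~~++
+++~~
~+~~+
k=17  +~~+~
+~~++
++~~~
~~+++
k=18  +~~+~
+~~+~
++~++
~~++~
k=19  +~++~
+++~~
+++++
~~++~
k=20  +~+~+
+++~+
+++++
~~++~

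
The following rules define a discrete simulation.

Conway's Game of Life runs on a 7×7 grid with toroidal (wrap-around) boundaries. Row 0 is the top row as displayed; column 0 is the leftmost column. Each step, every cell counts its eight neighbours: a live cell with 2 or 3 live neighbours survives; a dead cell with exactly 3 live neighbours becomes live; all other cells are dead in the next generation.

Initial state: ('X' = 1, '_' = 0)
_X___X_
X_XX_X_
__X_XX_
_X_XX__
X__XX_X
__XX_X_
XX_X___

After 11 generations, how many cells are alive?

7

k=0  _X___X_
X_XX_X_
__X_XX_
_X_XX__
X__XX_X
__XX_X_
XX_X___
k=1  ___X___
__XX_X_
_____XX
XX____X
XX____X
_____X_
XX_X__X
k=2  XX_X__X
__XX_XX
_XX_XX_
_X_____
_X___X_
__X__X_
X_X_X_X
k=3  _______
_______
XX__XXX
XX__XX_
_XX____
X_XXXX_
__X_X__
k=4  _______
X____XX
_X__X__
___XX__
_______
____XX_
_XX_XX_
k=5  XX__X__
X____XX
X__XX_X
___XX__
___X_X_
___XXX_
___XXX_
k=6  XX_X___
___X___
X__X___
__X___X
__X__X_
__X___X
__X___X
k=7  XX_X___
XX_XX__
__XX___
_XXX__X
_XXX_XX
_XXX_XX
__XX__X
k=8  ______X
X___X__
_______
_____XX
_______
_______
_____XX
k=9  X_____X
_______
_____XX
_______
_______
_______
_____XX
k=10  X____XX
X____X_
_______
_______
_______
_______
X____XX
k=11  _X__X__
X____X_
_______
_______
_______
______X
X____X_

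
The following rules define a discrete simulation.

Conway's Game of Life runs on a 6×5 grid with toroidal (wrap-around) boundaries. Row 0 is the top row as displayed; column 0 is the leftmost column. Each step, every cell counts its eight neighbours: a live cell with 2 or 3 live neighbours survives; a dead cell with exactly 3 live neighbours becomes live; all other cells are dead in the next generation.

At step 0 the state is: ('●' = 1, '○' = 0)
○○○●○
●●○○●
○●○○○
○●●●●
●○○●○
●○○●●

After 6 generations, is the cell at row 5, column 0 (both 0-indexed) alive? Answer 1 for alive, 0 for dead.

1

k=0  ○○○●○
●●○○●
○●○○○
○●●●●
●○○●○
●○○●●
k=1  ○●●●○
●●●○●
○○○○○
○●○●●
○○○○○
●○●●○
k=2  ○○○○○
●○○○●
○○○○○
○○○○○
●●○○○
○○○●●
k=3  ●○○●○
○○○○○
○○○○○
○○○○○
●○○○●
●○○○●
k=4  ●○○○○
○○○○○
○○○○○
○○○○○
●○○○●
○●○●○
k=5  ○○○○○
○○○○○
○○○○○
○○○○○
●○○○●
○●○○○
k=6  ○○○○○
○○○○○
○○○○○
○○○○○
●○○○○
●○○○○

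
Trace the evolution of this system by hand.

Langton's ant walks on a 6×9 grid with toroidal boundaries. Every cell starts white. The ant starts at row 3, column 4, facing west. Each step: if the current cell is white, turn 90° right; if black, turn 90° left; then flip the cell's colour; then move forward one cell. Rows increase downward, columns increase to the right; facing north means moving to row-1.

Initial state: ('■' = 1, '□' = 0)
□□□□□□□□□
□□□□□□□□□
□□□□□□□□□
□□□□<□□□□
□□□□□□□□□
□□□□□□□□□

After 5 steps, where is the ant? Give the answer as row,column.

[0] □□□□□□□□□
□□□□□□□□□
□□□□□□□□□
□□□□<□□□□
□□□□□□□□□
□□□□□□□□□
[1] □□□□□□□□□
□□□□□□□□□
□□□□^□□□□
□□□□■□□□□
□□□□□□□□□
□□□□□□□□□
[2] □□□□□□□□□
□□□□□□□□□
□□□□■>□□□
□□□□■□□□□
□□□□□□□□□
□□□□□□□□□
[3] □□□□□□□□□
□□□□□□□□□
□□□□■■□□□
□□□□■v□□□
□□□□□□□□□
□□□□□□□□□
[4] □□□□□□□□□
□□□□□□□□□
□□□□■■□□□
□□□□<■□□□
□□□□□□□□□
□□□□□□□□□
[5] □□□□□□□□□
□□□□□□□□□
□□□□■■□□□
□□□□□■□□□
□□□□v□□□□
□□□□□□□□□

4,4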